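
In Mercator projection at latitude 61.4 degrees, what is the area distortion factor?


area_distortion = 1/cos^2(61.4) = 4.364

4.364


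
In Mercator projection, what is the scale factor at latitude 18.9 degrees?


SF = 1 / cos(18.9) = 1 / 0.946085 = 1.057

1.057


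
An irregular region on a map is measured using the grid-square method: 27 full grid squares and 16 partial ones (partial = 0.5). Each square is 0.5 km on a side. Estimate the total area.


effective squares = 27 + 16 * 0.5 = 35.0
area = 35.0 * 0.25 = 8.75 km^2

8.75 km^2


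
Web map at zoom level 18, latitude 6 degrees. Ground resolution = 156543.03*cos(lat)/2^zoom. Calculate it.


res = 156543.03 * cos(6) / 2^18 = 156543.03 * 0.9945219 / 262144 = 0.59 m/pixel

0.59 m/pixel


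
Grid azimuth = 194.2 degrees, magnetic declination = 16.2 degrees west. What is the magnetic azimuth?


magnetic azimuth = grid azimuth - declination (east +ve)
mag_az = 194.2 - -16.2 = 210.4 degrees

210.4 degrees


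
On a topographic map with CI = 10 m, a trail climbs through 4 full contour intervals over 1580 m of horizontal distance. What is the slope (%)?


elevation change = 4 * 10 = 40 m
slope = 40 / 1580 * 100 = 2.5%

2.5%


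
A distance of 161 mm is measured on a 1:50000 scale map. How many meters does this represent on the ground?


ground = 161 mm * 50000 / 1000 = 8050.0 m

8050.0 m


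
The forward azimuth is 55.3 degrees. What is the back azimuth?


back azimuth = (55.3 + 180) mod 360 = 235.3 degrees

235.3 degrees


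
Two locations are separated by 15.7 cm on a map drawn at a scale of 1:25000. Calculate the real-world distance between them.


ground = 15.7 cm * 25000 / 100 = 3925.0 m = 3.925 km

3.925 km


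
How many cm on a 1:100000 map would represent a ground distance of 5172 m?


map_cm = 5172 * 100 / 100000 = 5.172 cm ≈ 5.17 cm

5.17 cm


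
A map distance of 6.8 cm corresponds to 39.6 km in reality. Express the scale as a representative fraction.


ground = 39.6 km = 3960000 cm; RF denominator = ground / map = 3960000 / 6.8 ≈ 582353; RF = 1:582353

1:582353


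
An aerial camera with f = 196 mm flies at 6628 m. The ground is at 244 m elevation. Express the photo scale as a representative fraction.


scale = f / (H - h) = 196 mm / 6384 m = 196 / 6384000 = 1:32571

1:32571


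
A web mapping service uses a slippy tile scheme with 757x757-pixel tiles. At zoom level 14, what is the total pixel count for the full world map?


tiles per axis = 2^14 = 16384
total tiles = 16384^2 = 268435456
pixels per axis = 16384 * 757 = 12402688
total pixels = 12402688^2 = 153826669625344

153826669625344 pixels


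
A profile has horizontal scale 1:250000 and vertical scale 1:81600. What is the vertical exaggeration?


VE = horizontal_scale / vertical_scale = 250000 / 81600 ≈ 3.1

3.1x


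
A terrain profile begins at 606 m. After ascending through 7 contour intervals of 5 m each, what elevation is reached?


elevation = 606 + 7 * 5 = 641 m

641 m


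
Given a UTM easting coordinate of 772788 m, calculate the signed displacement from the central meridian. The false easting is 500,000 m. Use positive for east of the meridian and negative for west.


displacement = 772788 - 500000 = 272788 m

272788 m


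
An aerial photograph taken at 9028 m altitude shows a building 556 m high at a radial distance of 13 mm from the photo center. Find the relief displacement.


d = h * r / H = 556 * 13 / 9028 = 0.8 mm

0.8 mm


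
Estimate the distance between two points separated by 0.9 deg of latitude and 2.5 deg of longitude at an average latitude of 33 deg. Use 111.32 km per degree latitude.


dlat_km = 0.9 * 111.32 = 100.188
dlon_km = 2.5 * 111.32 * cos(33) ≈ 233.402
dist = sqrt(100.188^2 + 233.402^2) ≈ 254.0 km

254.0 km


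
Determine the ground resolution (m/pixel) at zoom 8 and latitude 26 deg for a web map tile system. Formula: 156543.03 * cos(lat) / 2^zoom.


res = 156543.03 * cos(26) / 2^8 = 156543.03 * 0.89879405 / 256 = 549.61 m/pixel

549.61 m/pixel


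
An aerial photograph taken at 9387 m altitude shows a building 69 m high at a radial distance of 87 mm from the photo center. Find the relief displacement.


d = h * r / H = 69 * 87 / 9387 = 0.64 mm

0.64 mm


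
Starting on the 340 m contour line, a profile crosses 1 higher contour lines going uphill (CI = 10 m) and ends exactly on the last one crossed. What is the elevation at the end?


elevation = 340 + 1 * 10 = 350 m

350 m


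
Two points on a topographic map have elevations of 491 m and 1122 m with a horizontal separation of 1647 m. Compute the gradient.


gradient = (1122 - 491) / 1647 = 631 / 1647 = 0.3831

0.3831


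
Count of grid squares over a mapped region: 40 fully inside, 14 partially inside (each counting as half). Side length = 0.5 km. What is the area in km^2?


effective squares = 40 + 14 * 0.5 = 47.0
area = 47.0 * 0.25 = 11.75 km^2

11.75 km^2


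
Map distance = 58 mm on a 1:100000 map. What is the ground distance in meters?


ground = 58 mm * 100000 / 1000 = 5800.0 m

5800.0 m


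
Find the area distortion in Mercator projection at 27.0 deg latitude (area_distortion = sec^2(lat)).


area_distortion = 1/cos^2(27.0) = 1.26

1.26


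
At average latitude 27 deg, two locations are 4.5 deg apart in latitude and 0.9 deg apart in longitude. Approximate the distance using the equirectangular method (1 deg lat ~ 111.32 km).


dlat_km = 4.5 * 111.32 = 500.94
dlon_km = 0.9 * 111.32 * cos(27) ≈ 89.268
dist = sqrt(500.94^2 + 89.268^2) ≈ 508.8 km

508.8 km


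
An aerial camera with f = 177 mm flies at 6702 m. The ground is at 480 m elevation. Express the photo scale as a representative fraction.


scale = f / (H - h) = 177 mm / 6222 m = 177 / 6222000 = 1:35153

1:35153


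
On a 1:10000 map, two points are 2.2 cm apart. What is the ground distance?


ground = 2.2 cm * 10000 / 100 = 220.0 m

220.0 m


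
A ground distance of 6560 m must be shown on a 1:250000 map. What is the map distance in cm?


map_cm = 6560 * 100 / 250000 = 2.624 cm ≈ 2.62 cm

2.62 cm


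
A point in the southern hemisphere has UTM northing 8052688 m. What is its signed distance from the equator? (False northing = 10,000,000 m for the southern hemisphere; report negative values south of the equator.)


For southern: actual = 8052688 - 10000000 = -1947312 m

-1947312 m


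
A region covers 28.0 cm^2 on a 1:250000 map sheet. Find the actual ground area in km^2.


ground_area = 28.0 * (250000/100)^2 = 175000000.0 m^2 = 175.0 km^2

175.0 km^2


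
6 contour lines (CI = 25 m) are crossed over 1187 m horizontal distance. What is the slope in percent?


elevation change = 6 * 25 = 150 m
slope = 150 / 1187 * 100 = 12.6%

12.6%


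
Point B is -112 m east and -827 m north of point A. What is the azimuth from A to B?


az = atan2(-112, -827) = -172.3 deg
adjusted to 0-360: 187.7 degrees

187.7 degrees


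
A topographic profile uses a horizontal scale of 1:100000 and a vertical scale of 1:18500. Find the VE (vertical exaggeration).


VE = horizontal_scale / vertical_scale = 100000 / 18500 ≈ 5.4

5.4x


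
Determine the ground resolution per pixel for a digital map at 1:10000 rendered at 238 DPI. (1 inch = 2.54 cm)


pixel_cm = 2.54 / 238 ≈ 0.010672 cm
ground = pixel_cm * 10000 / 100 = 2.54 * 10000 / (238 * 100) = 25400 / 23800 ≈ 1.07 m

1.07 m


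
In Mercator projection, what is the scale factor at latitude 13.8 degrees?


SF = 1 / cos(13.8) = 1 / 0.971134 = 1.03

1.03


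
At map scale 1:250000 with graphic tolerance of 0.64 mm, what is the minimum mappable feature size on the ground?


ground = 0.64 mm * 250000 / 1000 = 160.0 m

160.0 m


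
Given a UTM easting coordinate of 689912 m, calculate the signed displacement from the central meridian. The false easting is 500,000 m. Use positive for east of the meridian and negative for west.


displacement = 689912 - 500000 = 189912 m

189912 m


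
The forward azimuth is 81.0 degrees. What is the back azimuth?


back azimuth = (81.0 + 180) mod 360 = 261.0 degrees

261.0 degrees


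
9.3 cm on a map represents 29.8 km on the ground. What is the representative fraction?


ground = 29.8 km = 2980000 cm; RF denominator = ground / map = 2980000 / 9.3 ≈ 320430; RF = 1:320430

1:320430


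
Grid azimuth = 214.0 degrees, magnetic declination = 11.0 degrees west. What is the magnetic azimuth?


magnetic azimuth = grid azimuth - declination (east +ve)
mag_az = 214.0 - -11.0 = 225.0 degrees

225.0 degrees


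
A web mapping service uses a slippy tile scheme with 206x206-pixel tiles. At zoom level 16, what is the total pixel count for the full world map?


tiles per axis = 2^16 = 65536
total tiles = 65536^2 = 4294967296
pixels per axis = 65536 * 206 = 13500416
total pixels = 13500416^2 = 182261232173056

182261232173056 pixels


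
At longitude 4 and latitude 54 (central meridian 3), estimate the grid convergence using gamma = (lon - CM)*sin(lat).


gamma = (4 - 3) * sin(54) = 1 * 0.809017 = 0.809 degrees

0.809 degrees


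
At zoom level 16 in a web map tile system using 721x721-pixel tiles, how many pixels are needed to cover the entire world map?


tiles per axis = 2^16 = 65536
total tiles = 65536^2 = 4294967296
pixels per axis = 65536 * 721 = 47251456
total pixels = 47251456^2 = 2232700094119936

2232700094119936 pixels


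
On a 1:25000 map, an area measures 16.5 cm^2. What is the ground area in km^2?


ground_area = 16.5 * (25000/100)^2 = 1031250.0 m^2 = 1.03125 km^2 ≈ 1.031 km^2

1.031 km^2


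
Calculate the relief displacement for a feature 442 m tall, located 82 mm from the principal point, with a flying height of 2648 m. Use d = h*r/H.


d = h * r / H = 442 * 82 / 2648 = 13.69 mm

13.69 mm


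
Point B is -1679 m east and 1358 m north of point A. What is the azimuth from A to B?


az = atan2(-1679, 1358) = -51.0 deg
adjusted to 0-360: 309.0 degrees

309.0 degrees


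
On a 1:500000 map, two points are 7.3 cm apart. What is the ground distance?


ground = 7.3 cm * 500000 / 100 = 36500.0 m = 36.5 km

36.5 km


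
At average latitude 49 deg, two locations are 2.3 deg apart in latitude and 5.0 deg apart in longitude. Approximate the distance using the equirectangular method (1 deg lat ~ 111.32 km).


dlat_km = 2.3 * 111.32 = 256.036
dlon_km = 5.0 * 111.32 * cos(49) ≈ 365.162
dist = sqrt(256.036^2 + 365.162^2) ≈ 446.0 km

446.0 km


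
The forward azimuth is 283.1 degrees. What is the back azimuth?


back azimuth = (283.1 + 180) mod 360 = 103.1 degrees

103.1 degrees


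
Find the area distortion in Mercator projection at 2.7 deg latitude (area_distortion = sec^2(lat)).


area_distortion = 1/cos^2(2.7) = 1.002

1.002


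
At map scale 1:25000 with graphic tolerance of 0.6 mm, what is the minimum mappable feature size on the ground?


ground = 0.6 mm * 25000 / 1000 = 15.0 m

15.0 m


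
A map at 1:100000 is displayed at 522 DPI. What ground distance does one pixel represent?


pixel_cm = 2.54 / 522 ≈ 0.004866 cm
ground = pixel_cm * 100000 / 100 = 2.54 * 100000 / (522 * 100) = 254000 / 52200 ≈ 4.87 m

4.87 m


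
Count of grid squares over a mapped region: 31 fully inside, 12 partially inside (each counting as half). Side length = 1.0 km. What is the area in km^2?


effective squares = 31 + 12 * 0.5 = 37.0
area = 37.0 * 1.0 = 37.0 km^2

37.0 km^2


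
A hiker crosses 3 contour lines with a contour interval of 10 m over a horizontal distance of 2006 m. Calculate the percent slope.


elevation change = 3 * 10 = 30 m
slope = 30 / 2006 * 100 = 1.5%

1.5%


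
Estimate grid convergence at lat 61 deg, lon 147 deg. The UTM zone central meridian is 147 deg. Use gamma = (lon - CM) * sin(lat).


gamma = (147 - 147) * sin(61) = 0 * 0.87462 = 0.0 degrees

0.0 degrees


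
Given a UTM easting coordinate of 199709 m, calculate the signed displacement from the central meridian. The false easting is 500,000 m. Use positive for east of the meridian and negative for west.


displacement = 199709 - 500000 = -300291 m

-300291 m


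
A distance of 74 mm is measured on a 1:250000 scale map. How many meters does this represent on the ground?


ground = 74 mm * 250000 / 1000 = 18500.0 m

18500.0 m


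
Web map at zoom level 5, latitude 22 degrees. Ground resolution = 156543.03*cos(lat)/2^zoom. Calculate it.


res = 156543.03 * cos(22) / 2^5 = 156543.03 * 0.92718385 / 32 = 4535.76 m/pixel

4535.76 m/pixel


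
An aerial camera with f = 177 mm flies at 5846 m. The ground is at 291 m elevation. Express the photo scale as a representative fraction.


scale = f / (H - h) = 177 mm / 5555 m = 177 / 5555000 = 1:31384

1:31384


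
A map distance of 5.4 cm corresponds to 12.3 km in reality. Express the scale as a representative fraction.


ground = 12.3 km = 1230000 cm; RF denominator = ground / map = 1230000 / 5.4 ≈ 227778; RF = 1:227778

1:227778


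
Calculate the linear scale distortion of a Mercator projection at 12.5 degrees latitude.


SF = 1 / cos(12.5) = 1 / 0.976296 = 1.024

1.024


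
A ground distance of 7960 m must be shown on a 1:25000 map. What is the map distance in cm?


map_cm = 7960 * 100 / 25000 = 31.84 cm

31.84 cm


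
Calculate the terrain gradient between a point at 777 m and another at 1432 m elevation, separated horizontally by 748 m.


gradient = (1432 - 777) / 748 = 655 / 748 = 0.8757

0.8757


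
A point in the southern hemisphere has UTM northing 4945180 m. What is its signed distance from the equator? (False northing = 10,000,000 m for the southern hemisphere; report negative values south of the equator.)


For southern: actual = 4945180 - 10000000 = -5054820 m

-5054820 m


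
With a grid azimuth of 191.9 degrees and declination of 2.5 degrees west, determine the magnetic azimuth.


magnetic azimuth = grid azimuth - declination (east +ve)
mag_az = 191.9 - -2.5 = 194.4 degrees

194.4 degrees


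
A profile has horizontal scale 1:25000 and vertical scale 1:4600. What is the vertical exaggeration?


VE = horizontal_scale / vertical_scale = 25000 / 4600 ≈ 5.4

5.4x


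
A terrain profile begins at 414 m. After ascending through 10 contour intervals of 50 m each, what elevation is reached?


elevation = 414 + 10 * 50 = 914 m

914 m


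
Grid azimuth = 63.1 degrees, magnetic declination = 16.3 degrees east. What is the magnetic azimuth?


magnetic azimuth = grid azimuth - declination (east +ve)
mag_az = 63.1 - 16.3 = 46.8 degrees

46.8 degrees


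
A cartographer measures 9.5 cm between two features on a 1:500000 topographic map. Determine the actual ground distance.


ground = 9.5 cm * 500000 / 100 = 47500.0 m = 47.5 km

47.5 km


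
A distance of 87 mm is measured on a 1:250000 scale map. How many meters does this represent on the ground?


ground = 87 mm * 250000 / 1000 = 21750.0 m

21750.0 m


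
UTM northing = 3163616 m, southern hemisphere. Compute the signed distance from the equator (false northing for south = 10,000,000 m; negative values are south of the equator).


For southern: actual = 3163616 - 10000000 = -6836384 m

-6836384 m


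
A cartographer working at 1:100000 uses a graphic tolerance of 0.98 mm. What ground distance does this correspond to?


ground = 0.98 mm * 100000 / 1000 = 98.0 m

98.0 m


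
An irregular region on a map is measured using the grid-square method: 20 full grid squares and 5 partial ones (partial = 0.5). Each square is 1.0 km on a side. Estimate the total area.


effective squares = 20 + 5 * 0.5 = 22.5
area = 22.5 * 1.0 = 22.5 km^2

22.5 km^2


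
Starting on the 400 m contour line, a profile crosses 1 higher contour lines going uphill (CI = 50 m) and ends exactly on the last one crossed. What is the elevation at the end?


elevation = 400 + 1 * 50 = 450 m

450 m


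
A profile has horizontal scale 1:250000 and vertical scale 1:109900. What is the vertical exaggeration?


VE = horizontal_scale / vertical_scale = 250000 / 109900 ≈ 2.3

2.3x


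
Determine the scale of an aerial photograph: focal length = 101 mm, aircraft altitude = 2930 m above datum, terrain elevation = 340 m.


scale = f / (H - h) = 101 mm / 2590 m = 101 / 2590000 = 1:25644

1:25644


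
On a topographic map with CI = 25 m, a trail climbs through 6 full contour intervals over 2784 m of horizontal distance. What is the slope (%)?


elevation change = 6 * 25 = 150 m
slope = 150 / 2784 * 100 = 5.4%

5.4%


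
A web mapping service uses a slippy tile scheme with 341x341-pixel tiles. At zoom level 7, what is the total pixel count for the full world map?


tiles per axis = 2^7 = 128
total tiles = 128^2 = 16384
pixels per axis = 128 * 341 = 43648
total pixels = 43648^2 = 1905147904

1905147904 pixels


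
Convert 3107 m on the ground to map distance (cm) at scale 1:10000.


map_cm = 3107 * 100 / 10000 = 31.07 cm

31.07 cm


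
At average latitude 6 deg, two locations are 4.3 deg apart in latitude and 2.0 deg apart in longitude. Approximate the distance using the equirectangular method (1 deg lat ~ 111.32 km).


dlat_km = 4.3 * 111.32 = 478.676
dlon_km = 2.0 * 111.32 * cos(6) ≈ 221.42
dist = sqrt(478.676^2 + 221.42^2) ≈ 527.4 km

527.4 km


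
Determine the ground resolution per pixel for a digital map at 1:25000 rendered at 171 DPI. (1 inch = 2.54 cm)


pixel_cm = 2.54 / 171 ≈ 0.014854 cm
ground = pixel_cm * 25000 / 100 = 2.54 * 25000 / (171 * 100) = 63500 / 17100 ≈ 3.71 m

3.71 m


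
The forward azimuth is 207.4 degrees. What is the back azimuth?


back azimuth = (207.4 + 180) mod 360 = 27.4 degrees

27.4 degrees


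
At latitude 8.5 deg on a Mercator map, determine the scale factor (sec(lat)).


SF = 1 / cos(8.5) = 1 / 0.989016 = 1.011

1.011


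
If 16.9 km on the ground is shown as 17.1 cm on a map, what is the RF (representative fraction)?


ground = 16.9 km = 1690000 cm; RF denominator = ground / map = 1690000 / 17.1 ≈ 98830; RF = 1:98830

1:98830


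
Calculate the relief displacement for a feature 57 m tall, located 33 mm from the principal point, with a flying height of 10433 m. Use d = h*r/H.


d = h * r / H = 57 * 33 / 10433 = 0.18 mm

0.18 mm


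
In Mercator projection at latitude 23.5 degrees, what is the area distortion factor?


area_distortion = 1/cos^2(23.5) = 1.189

1.189


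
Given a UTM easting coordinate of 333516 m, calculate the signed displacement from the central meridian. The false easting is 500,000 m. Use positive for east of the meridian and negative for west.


displacement = 333516 - 500000 = -166484 m

-166484 m


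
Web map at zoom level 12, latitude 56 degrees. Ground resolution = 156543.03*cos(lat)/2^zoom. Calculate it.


res = 156543.03 * cos(56) / 2^12 = 156543.03 * 0.5591929 / 4096 = 21.37 m/pixel

21.37 m/pixel


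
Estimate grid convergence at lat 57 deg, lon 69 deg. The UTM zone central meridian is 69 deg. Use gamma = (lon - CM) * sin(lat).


gamma = (69 - 69) * sin(57) = 0 * 0.838671 = 0.0 degrees

0.0 degrees


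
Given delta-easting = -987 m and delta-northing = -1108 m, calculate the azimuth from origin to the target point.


az = atan2(-987, -1108) = -138.3 deg
adjusted to 0-360: 221.7 degrees

221.7 degrees


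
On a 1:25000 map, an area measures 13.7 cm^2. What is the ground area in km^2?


ground_area = 13.7 * (25000/100)^2 = 856250.0 m^2 = 0.85625 km^2 ≈ 0.856 km^2

0.856 km^2


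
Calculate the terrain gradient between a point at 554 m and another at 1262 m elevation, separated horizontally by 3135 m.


gradient = (1262 - 554) / 3135 = 708 / 3135 = 0.2258

0.2258


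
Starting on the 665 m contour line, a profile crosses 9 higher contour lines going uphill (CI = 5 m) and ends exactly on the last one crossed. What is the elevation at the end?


elevation = 665 + 9 * 5 = 710 m

710 m


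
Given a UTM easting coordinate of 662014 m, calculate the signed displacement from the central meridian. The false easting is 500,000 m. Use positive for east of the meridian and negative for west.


displacement = 662014 - 500000 = 162014 m

162014 m


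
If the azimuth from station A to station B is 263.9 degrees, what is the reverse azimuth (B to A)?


back azimuth = (263.9 + 180) mod 360 = 83.9 degrees

83.9 degrees


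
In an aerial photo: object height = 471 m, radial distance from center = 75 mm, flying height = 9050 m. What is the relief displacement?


d = h * r / H = 471 * 75 / 9050 = 3.9 mm

3.9 mm


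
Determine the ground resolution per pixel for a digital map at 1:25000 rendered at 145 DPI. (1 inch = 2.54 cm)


pixel_cm = 2.54 / 145 ≈ 0.017517 cm
ground = pixel_cm * 25000 / 100 = 2.54 * 25000 / (145 * 100) = 63500 / 14500 ≈ 4.38 m

4.38 m


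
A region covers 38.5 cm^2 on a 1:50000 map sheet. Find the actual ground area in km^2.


ground_area = 38.5 * (50000/100)^2 = 9625000.0 m^2 = 9.625 km^2

9.625 km^2


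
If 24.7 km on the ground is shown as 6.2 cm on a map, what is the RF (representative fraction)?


ground = 24.7 km = 2470000 cm; RF denominator = ground / map = 2470000 / 6.2 ≈ 398387; RF = 1:398387

1:398387


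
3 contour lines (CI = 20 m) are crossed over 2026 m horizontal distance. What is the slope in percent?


elevation change = 3 * 20 = 60 m
slope = 60 / 2026 * 100 = 3.0%

3.0%


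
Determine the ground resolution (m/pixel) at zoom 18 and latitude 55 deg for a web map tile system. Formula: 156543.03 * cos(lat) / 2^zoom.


res = 156543.03 * cos(55) / 2^18 = 156543.03 * 0.57357644 / 262144 = 0.34 m/pixel

0.34 m/pixel


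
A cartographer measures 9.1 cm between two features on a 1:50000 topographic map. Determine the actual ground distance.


ground = 9.1 cm * 50000 / 100 = 4550.0 m = 4.55 km

4.55 km


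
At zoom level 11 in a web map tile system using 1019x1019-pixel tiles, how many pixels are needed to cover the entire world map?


tiles per axis = 2^11 = 2048
total tiles = 2048^2 = 4194304
pixels per axis = 2048 * 1019 = 2086912
total pixels = 2086912^2 = 4355201695744

4355201695744 pixels


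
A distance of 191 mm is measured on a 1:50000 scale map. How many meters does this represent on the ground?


ground = 191 mm * 50000 / 1000 = 9550.0 m

9550.0 m


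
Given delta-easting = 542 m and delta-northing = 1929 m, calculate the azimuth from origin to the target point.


az = atan2(542, 1929) = 15.7 deg
adjusted to 0-360: 15.7 degrees

15.7 degrees


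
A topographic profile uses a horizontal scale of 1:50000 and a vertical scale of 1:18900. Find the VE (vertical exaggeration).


VE = horizontal_scale / vertical_scale = 50000 / 18900 ≈ 2.6

2.6x


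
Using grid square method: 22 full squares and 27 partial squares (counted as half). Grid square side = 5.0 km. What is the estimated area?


effective squares = 22 + 27 * 0.5 = 35.5
area = 35.5 * 25.0 = 887.5 km^2

887.5 km^2


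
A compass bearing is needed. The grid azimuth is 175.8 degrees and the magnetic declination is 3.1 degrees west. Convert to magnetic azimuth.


magnetic azimuth = grid azimuth - declination (east +ve)
mag_az = 175.8 - -3.1 = 178.9 degrees

178.9 degrees


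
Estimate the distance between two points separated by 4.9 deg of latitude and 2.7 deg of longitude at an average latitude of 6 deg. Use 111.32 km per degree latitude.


dlat_km = 4.9 * 111.32 = 545.468
dlon_km = 2.7 * 111.32 * cos(6) ≈ 298.917
dist = sqrt(545.468^2 + 298.917^2) ≈ 622.0 km

622.0 km


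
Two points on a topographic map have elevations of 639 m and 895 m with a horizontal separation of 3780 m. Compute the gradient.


gradient = (895 - 639) / 3780 = 256 / 3780 = 0.0677

0.0677


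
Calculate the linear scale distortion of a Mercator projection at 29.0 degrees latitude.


SF = 1 / cos(29.0) = 1 / 0.87462 = 1.143

1.143


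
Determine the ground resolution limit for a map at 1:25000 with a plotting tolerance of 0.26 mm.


ground = 0.26 mm * 25000 / 1000 = 6.5 m

6.5 m


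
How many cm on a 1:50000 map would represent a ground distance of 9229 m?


map_cm = 9229 * 100 / 50000 = 18.458 cm ≈ 18.46 cm

18.46 cm


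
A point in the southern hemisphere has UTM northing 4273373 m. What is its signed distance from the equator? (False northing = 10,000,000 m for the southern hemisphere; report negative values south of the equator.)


For southern: actual = 4273373 - 10000000 = -5726627 m

-5726627 m


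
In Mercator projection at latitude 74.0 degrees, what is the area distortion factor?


area_distortion = 1/cos^2(74.0) = 13.162

13.162


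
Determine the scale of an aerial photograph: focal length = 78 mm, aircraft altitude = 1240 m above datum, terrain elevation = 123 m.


scale = f / (H - h) = 78 mm / 1117 m = 78 / 1117000 = 1:14321

1:14321


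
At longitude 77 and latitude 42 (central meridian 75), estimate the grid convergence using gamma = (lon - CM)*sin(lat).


gamma = (77 - 75) * sin(42) = 2 * 0.669131 = 1.338 degrees

1.338 degrees


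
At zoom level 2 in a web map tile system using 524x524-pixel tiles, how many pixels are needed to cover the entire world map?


tiles per axis = 2^2 = 4
total tiles = 4^2 = 16
pixels per axis = 4 * 524 = 2096
total pixels = 2096^2 = 4393216

4393216 pixels


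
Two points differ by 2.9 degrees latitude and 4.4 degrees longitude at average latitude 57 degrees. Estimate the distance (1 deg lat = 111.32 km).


dlat_km = 2.9 * 111.32 = 322.828
dlon_km = 4.4 * 111.32 * cos(57) ≈ 266.769
dist = sqrt(322.828^2 + 266.769^2) ≈ 418.8 km

418.8 km


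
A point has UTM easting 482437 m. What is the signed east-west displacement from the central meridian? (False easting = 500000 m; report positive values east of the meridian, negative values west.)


displacement = 482437 - 500000 = -17563 m

-17563 m


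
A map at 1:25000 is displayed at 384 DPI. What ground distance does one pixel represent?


pixel_cm = 2.54 / 384 ≈ 0.006615 cm
ground = pixel_cm * 25000 / 100 = 2.54 * 25000 / (384 * 100) = 63500 / 38400 ≈ 1.65 m

1.65 m


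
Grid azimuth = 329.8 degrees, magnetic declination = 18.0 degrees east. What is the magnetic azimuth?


magnetic azimuth = grid azimuth - declination (east +ve)
mag_az = 329.8 - 18.0 = 311.8 degrees

311.8 degrees


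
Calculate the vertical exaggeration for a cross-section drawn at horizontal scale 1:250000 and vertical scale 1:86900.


VE = horizontal_scale / vertical_scale = 250000 / 86900 ≈ 2.9

2.9x


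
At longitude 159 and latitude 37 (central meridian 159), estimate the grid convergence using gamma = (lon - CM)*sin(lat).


gamma = (159 - 159) * sin(37) = 0 * 0.601815 = 0.0 degrees

0.0 degrees


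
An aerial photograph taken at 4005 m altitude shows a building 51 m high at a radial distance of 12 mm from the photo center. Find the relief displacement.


d = h * r / H = 51 * 12 / 4005 = 0.15 mm

0.15 mm


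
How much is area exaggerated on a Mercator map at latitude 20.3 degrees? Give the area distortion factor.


area_distortion = 1/cos^2(20.3) = 1.137

1.137


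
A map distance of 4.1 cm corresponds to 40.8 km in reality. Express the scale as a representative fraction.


ground = 40.8 km = 4080000 cm; RF denominator = ground / map = 4080000 / 4.1 ≈ 995122; RF = 1:995122

1:995122


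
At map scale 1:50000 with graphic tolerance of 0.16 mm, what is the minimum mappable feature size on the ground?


ground = 0.16 mm * 50000 / 1000 = 8.0 m

8.0 m


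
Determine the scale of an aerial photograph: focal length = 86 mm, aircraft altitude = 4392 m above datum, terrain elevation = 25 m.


scale = f / (H - h) = 86 mm / 4367 m = 86 / 4367000 = 1:50779

1:50779


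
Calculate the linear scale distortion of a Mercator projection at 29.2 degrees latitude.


SF = 1 / cos(29.2) = 1 / 0.872922 = 1.146

1.146


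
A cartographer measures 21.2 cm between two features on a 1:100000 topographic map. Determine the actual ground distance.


ground = 21.2 cm * 100000 / 100 = 21200.0 m = 21.2 km

21.2 km


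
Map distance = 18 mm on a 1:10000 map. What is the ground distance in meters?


ground = 18 mm * 10000 / 1000 = 180.0 m

180.0 m


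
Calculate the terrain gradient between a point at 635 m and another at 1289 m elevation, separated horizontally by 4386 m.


gradient = (1289 - 635) / 4386 = 654 / 4386 = 0.1491

0.1491


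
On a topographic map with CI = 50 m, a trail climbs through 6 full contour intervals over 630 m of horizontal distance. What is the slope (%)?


elevation change = 6 * 50 = 300 m
slope = 300 / 630 * 100 = 47.6%

47.6%


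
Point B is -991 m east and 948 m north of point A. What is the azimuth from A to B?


az = atan2(-991, 948) = -46.3 deg
adjusted to 0-360: 313.7 degrees

313.7 degrees


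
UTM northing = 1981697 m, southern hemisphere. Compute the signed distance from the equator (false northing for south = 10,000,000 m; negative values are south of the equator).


For southern: actual = 1981697 - 10000000 = -8018303 m

-8018303 m


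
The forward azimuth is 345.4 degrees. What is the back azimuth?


back azimuth = (345.4 + 180) mod 360 = 165.4 degrees

165.4 degrees


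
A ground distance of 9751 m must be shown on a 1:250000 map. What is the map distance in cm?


map_cm = 9751 * 100 / 250000 = 3.9004 cm ≈ 3.9 cm

3.9 cm


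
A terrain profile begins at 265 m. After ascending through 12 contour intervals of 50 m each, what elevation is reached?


elevation = 265 + 12 * 50 = 865 m

865 m


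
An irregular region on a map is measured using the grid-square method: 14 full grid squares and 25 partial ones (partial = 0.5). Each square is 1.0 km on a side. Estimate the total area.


effective squares = 14 + 25 * 0.5 = 26.5
area = 26.5 * 1.0 = 26.5 km^2

26.5 km^2


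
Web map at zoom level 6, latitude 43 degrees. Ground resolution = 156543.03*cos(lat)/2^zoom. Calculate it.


res = 156543.03 * cos(43) / 2^6 = 156543.03 * 0.7313537 / 64 = 1788.88 m/pixel

1788.88 m/pixel


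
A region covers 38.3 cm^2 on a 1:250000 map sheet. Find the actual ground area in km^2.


ground_area = 38.3 * (250000/100)^2 = 239375000.0 m^2 = 239.375 km^2

239.375 km^2


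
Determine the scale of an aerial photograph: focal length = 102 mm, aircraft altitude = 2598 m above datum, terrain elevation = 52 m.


scale = f / (H - h) = 102 mm / 2546 m = 102 / 2546000 = 1:24961

1:24961


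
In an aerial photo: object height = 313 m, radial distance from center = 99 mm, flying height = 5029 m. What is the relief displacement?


d = h * r / H = 313 * 99 / 5029 = 6.16 mm

6.16 mm


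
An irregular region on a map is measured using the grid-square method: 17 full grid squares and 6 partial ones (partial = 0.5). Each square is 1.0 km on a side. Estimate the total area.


effective squares = 17 + 6 * 0.5 = 20.0
area = 20.0 * 1.0 = 20.0 km^2

20.0 km^2


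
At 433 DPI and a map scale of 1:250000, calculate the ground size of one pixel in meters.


pixel_cm = 2.54 / 433 ≈ 0.005866 cm
ground = pixel_cm * 250000 / 100 = 2.54 * 250000 / (433 * 100) = 635000 / 43300 ≈ 14.67 m

14.67 m


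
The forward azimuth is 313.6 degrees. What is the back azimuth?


back azimuth = (313.6 + 180) mod 360 = 133.6 degrees

133.6 degrees


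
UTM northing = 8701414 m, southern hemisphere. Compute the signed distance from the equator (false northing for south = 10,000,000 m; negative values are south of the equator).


For southern: actual = 8701414 - 10000000 = -1298586 m

-1298586 m


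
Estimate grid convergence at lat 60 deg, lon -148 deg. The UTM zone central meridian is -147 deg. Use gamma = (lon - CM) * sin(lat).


gamma = (-148 - -147) * sin(60) = -1 * 0.866025 = -0.866 degrees

-0.866 degrees


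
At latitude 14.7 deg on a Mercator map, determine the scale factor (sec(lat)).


SF = 1 / cos(14.7) = 1 / 0.967268 = 1.034

1.034


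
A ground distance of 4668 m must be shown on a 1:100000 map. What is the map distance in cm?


map_cm = 4668 * 100 / 100000 = 4.668 cm ≈ 4.67 cm

4.67 cm


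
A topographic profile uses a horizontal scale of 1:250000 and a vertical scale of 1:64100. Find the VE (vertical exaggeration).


VE = horizontal_scale / vertical_scale = 250000 / 64100 ≈ 3.9

3.9x


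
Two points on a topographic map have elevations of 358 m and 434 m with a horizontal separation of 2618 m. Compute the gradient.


gradient = (434 - 358) / 2618 = 76 / 2618 = 0.029

0.029


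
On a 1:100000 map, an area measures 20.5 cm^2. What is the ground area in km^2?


ground_area = 20.5 * (100000/100)^2 = 20500000.0 m^2 = 20.5 km^2

20.5 km^2


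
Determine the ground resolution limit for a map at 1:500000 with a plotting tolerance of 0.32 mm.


ground = 0.32 mm * 500000 / 1000 = 160.0 m

160.0 m


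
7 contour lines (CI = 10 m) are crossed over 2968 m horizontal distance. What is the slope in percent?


elevation change = 7 * 10 = 70 m
slope = 70 / 2968 * 100 = 2.4%

2.4%


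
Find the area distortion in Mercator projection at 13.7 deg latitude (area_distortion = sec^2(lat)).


area_distortion = 1/cos^2(13.7) = 1.059

1.059


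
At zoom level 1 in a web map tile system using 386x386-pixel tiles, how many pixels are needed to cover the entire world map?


tiles per axis = 2^1 = 2
total tiles = 2^2 = 4
pixels per axis = 2 * 386 = 772
total pixels = 772^2 = 595984

595984 pixels


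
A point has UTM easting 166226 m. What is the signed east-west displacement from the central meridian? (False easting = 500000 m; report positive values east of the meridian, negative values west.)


displacement = 166226 - 500000 = -333774 m

-333774 m


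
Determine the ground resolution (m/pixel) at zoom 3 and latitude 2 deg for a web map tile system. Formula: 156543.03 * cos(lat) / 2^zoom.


res = 156543.03 * cos(2) / 2^3 = 156543.03 * 0.99939083 / 8 = 19555.96 m/pixel

19555.96 m/pixel


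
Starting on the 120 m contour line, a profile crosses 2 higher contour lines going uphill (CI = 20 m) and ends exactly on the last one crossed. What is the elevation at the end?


elevation = 120 + 2 * 20 = 160 m

160 m


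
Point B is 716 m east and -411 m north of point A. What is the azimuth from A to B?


az = atan2(716, -411) = 119.9 deg
adjusted to 0-360: 119.9 degrees

119.9 degrees


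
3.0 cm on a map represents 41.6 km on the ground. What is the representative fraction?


ground = 41.6 km = 4160000 cm; RF denominator = ground / map = 4160000 / 3.0 ≈ 1386667; RF = 1:1386667

1:1386667


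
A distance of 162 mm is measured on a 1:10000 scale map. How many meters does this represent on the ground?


ground = 162 mm * 10000 / 1000 = 1620.0 m

1620.0 m


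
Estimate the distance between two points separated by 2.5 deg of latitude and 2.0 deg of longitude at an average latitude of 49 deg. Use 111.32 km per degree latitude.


dlat_km = 2.5 * 111.32 = 278.3
dlon_km = 2.0 * 111.32 * cos(49) ≈ 146.065
dist = sqrt(278.3^2 + 146.065^2) ≈ 314.3 km

314.3 km


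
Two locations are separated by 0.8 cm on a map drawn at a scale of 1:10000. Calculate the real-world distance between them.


ground = 0.8 cm * 10000 / 100 = 80.0 m

80.0 m


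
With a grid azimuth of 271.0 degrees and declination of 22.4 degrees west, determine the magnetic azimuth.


magnetic azimuth = grid azimuth - declination (east +ve)
mag_az = 271.0 - -22.4 = 293.4 degrees

293.4 degrees


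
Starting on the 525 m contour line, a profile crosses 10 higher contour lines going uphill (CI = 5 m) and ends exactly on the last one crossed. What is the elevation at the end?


elevation = 525 + 10 * 5 = 575 m

575 m


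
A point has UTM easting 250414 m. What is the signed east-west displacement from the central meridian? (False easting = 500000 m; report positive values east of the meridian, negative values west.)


displacement = 250414 - 500000 = -249586 m

-249586 m


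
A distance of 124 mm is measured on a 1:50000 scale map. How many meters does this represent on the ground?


ground = 124 mm * 50000 / 1000 = 6200.0 m

6200.0 m


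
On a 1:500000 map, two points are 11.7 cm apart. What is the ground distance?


ground = 11.7 cm * 500000 / 100 = 58500.0 m = 58.5 km

58.5 km


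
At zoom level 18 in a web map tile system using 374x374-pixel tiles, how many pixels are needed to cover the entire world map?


tiles per axis = 2^18 = 262144
total tiles = 262144^2 = 68719476736
pixels per axis = 262144 * 374 = 98041856
total pixels = 98041856^2 = 9612205527924736

9612205527924736 pixels


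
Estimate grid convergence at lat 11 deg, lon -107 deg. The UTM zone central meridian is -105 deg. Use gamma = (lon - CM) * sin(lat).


gamma = (-107 - -105) * sin(11) = -2 * 0.190809 = -0.382 degrees

-0.382 degrees


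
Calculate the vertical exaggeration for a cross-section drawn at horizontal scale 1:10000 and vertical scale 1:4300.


VE = horizontal_scale / vertical_scale = 10000 / 4300 ≈ 2.3

2.3x


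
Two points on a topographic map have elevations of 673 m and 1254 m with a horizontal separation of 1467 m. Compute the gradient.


gradient = (1254 - 673) / 1467 = 581 / 1467 = 0.396

0.396


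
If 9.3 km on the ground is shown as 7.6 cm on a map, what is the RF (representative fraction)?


ground = 9.3 km = 930000 cm; RF denominator = ground / map = 930000 / 7.6 ≈ 122368; RF = 1:122368

1:122368


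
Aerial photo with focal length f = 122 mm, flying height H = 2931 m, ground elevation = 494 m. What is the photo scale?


scale = f / (H - h) = 122 mm / 2437 m = 122 / 2437000 = 1:19975

1:19975


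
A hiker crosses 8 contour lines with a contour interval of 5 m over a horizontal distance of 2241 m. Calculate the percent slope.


elevation change = 8 * 5 = 40 m
slope = 40 / 2241 * 100 = 1.8%

1.8%


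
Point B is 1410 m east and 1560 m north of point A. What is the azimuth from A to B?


az = atan2(1410, 1560) = 42.1 deg
adjusted to 0-360: 42.1 degrees

42.1 degrees


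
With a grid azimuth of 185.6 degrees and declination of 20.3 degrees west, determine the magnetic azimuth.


magnetic azimuth = grid azimuth - declination (east +ve)
mag_az = 185.6 - -20.3 = 205.9 degrees

205.9 degrees


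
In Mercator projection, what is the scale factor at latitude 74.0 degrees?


SF = 1 / cos(74.0) = 1 / 0.275637 = 3.628

3.628


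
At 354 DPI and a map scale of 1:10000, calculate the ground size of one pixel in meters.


pixel_cm = 2.54 / 354 ≈ 0.007175 cm
ground = pixel_cm * 10000 / 100 = 2.54 * 10000 / (354 * 100) = 25400 / 35400 ≈ 0.72 m

0.72 m


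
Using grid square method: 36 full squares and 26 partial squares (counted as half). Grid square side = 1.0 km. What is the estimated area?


effective squares = 36 + 26 * 0.5 = 49.0
area = 49.0 * 1.0 = 49.0 km^2

49.0 km^2


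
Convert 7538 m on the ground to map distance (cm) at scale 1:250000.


map_cm = 7538 * 100 / 250000 = 3.0152 cm ≈ 3.02 cm

3.02 cm


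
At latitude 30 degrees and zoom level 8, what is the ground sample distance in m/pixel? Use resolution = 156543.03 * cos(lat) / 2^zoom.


res = 156543.03 * cos(30) / 2^8 = 156543.03 * 0.8660254 / 256 = 529.57 m/pixel

529.57 m/pixel


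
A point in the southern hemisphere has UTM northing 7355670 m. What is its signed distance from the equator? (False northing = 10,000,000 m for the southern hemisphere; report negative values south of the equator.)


For southern: actual = 7355670 - 10000000 = -2644330 m

-2644330 m
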